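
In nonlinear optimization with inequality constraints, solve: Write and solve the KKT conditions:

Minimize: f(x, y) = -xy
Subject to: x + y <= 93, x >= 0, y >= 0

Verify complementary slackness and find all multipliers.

Problem: min -xy s.t. x + y <= 93 (multiplier lambda), x >= 0 (mu_x), y >= 0 (mu_y)
KKT stationarity: -y + lambda - mu_x = 0, -x + lambda - mu_y = 0, with lambda, mu_x, mu_y >= 0
Complementary slackness: lambda*(x + y - 93) = 0, mu_x*x = 0, mu_y*y = 0
If lambda = 0: y = -mu_x <= 0 and x = -mu_y <= 0 force x = y = 0 with f = 0; but x = y = 93/2 is feasible with f = -8649/4 < 0, so this is not the minimum. Hence lambda > 0 and x + y = 93.
Try x > 0, y > 0 (so mu_x = mu_y = 0): y = lambda, x = lambda => x = y = lambda
x + y = 93 => 2*lambda = 93 => lambda = 93/2
x* = y* = 93/2 > 0, consistent with mu_x = mu_y = 0.
(Any feasible point with x = 0 or y = 0 has f = 0 > -8649/4, so the minimum is not on those boundaries.)
min(-xy) = -8649/4 (i.e. max xy = 8649/4)
Multipliers: lambda = 93/2, mu_x = 0, mu_y = 0
Complementary slackness: lambda*(x + y - 93) = 93/2*(93/2 + 93/2 - 93) = 0, mu_x*x = 0*93/2 = 0, mu_y*y = 0*93/2 = 0. Satisfied.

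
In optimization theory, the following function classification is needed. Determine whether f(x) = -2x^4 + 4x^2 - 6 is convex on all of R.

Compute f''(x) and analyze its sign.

f(x) = -2x^4 + 4x^2 - 6
f'(x) = -8x^3 + 8x
f''(x) = -24x^2 + 8
f''(x) = -24x^2 + 8 -> -inf as |x| -> inf
Therefore, f is not globally convex on R.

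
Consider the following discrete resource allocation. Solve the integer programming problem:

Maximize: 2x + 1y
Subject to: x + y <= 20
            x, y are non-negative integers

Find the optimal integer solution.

Objective: 2x + 1y, constraint: x + y <= 20
Coefficient of x is 2 >= coefficient of y is 1, so allocate the entire budget to x.
Optimal: x = 20, y = 0, value = 40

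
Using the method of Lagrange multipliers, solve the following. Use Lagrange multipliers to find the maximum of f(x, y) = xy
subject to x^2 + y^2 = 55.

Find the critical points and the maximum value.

Lagrange conditions: y = 2*lambda*x and x = 2*lambda*y
If x = 0 then y = 0, violating the constraint, so x, y != 0.
Dividing: y/x = x/y => x^2 = y^2 => y = x or y = -x
Constraint: 2x^2 = 55 => x^2 = 55/2 => x = +/-sqrt(55/2)
Critical points: (sqrt(55/2), sqrt(55/2)), (-sqrt(55/2), -sqrt(55/2)), (sqrt(55/2), -sqrt(55/2)), (-sqrt(55/2), sqrt(55/2))
  y = x:  xy = x^2 = 55/2  at (sqrt(55/2), sqrt(55/2)) and (-sqrt(55/2), -sqrt(55/2))
  y = -x: xy = -x^2 = -55/2 at (sqrt(55/2), -sqrt(55/2)) and (-sqrt(55/2), sqrt(55/2))
Maximum xy = 55/2 at (sqrt(55/2), sqrt(55/2)) and (-sqrt(55/2), -sqrt(55/2))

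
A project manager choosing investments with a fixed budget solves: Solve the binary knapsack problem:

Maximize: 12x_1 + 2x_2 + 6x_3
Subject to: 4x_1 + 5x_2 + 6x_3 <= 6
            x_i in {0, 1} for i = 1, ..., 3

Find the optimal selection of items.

Items: item 1 (v=12, w=4), item 2 (v=2, w=5), item 3 (v=6, w=6)
Capacity: 6
Checking all 8 subsets (w = total weight, v = total value):
  {}: w = 0, v = 0
  {1}: w = 4, v = 12
  {2}: w = 5, v = 2
  {3}: w = 6, v = 6
  {1, 2}: w = 9 > 6, infeasible
  {1, 3}: w = 10 > 6, infeasible
  {2, 3}: w = 11 > 6, infeasible
  {1, 2, 3}: w = 15 > 6, infeasible
Best feasible subset: items [1]
Total weight: 4 <= 6, total value: 12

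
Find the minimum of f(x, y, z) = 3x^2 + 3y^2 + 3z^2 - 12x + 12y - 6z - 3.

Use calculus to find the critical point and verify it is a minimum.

f(x,y,z) = 3x^2 + 3y^2 + 3z^2 - 12x + 12y - 6z - 3
df/dx = 6x + (-12) = 0 => x = 2
df/dy = 6y + (12) = 0 => y = -2
df/dz = 6z + (-6) = 0 => z = 1
f(2,-2,1) = 3*(2)^2 + 3*(-2)^2 + 3*(1)^2 + -12*(2) + 12*(-2) + -6*(1) + -3 = -30
Hessian is diagonal with entries 6, 6, 6 > 0, confirmed minimum.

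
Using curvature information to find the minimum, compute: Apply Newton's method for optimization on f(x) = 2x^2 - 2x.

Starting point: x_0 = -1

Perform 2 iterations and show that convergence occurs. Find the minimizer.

f(x) = 2x^2 - 2x, f'(x) = 4x + (-2), f''(x) = 4
Step 1: f'(-1) = -6, x_1 = -1 - -6/4 = 1/2
Step 2: f'(1/2) = 0, x_2 = 1/2 (converged)
Newton's method converges in 1 step for quadratics.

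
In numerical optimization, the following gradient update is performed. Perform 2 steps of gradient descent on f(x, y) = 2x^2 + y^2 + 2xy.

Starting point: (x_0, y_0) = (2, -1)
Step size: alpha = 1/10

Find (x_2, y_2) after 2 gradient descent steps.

f(x,y) = 2x^2 + y^2 + 2xy
grad_x = 4x + 2y, grad_y = 2y + 2x
Step 1: grad = (6, 2), (7/5, -6/5)
Step 2: grad = (16/5, 2/5), (27/25, -31/25)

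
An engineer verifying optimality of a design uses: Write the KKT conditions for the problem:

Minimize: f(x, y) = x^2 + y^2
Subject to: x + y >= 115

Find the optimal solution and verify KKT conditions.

KKT conditions for min x^2 + y^2 s.t. x + y >= 115:
Stationarity: 2x = mu, 2y = mu
So x = y = mu/2.
Complementary slackness: mu*(x + y - 115) = 0
Primal feasibility: x + y >= 115; dual feasibility: mu >= 0
If mu = 0 then x = y = 0, but 0 + 0 < 115 is infeasible, so the constraint is active.
Constraint active: x + y = 2*(mu/2) = 115 => mu = 115
x = y = 115/2, f = 13225/2
Verify: stationarity 2*(115/2) = 115 = mu; primal 115/2 + 115/2 = 115 >= 115; dual mu = 115 >= 0; complementary slackness 115*(115 - 115) = 0. All KKT conditions hold.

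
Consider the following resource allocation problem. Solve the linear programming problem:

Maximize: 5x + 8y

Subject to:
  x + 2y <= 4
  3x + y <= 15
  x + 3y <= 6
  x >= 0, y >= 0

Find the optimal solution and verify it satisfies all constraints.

Feasible vertices: (0, 0), (0, 2), (4, 0)
Objective 5x + 8y at each vertex:
  (0, 0): 0
  (0, 2): 16
  (4, 0): 20
Maximum is 20 at (4, 0).
Verify constraints at (x, y) = (4, 0):
  1*4 + 2*0 = 4 <= 4 (active)
  3*4 + 1*0 = 12 <= 15
  1*4 + 3*0 = 4 <= 6
  x = 4 >= 0, y = 0 >= 0. All constraints satisfied.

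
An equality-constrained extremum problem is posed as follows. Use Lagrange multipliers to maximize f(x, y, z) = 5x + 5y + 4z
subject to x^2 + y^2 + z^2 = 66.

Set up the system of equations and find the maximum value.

Lagrange conditions: 5 = 2*lambda*x, 5 = 2*lambda*y, 4 = 2*lambda*z
So x:5 = y:5 = z:4, i.e. x = 5t, y = 5t, z = 4t
Constraint: t^2*(5^2 + 5^2 + 4^2) = 66
  t^2 * 66 = 66  =>  t = sqrt(1)
Maximum = 5*5t + 5*5t + 4*4t = 66*sqrt(1) = 66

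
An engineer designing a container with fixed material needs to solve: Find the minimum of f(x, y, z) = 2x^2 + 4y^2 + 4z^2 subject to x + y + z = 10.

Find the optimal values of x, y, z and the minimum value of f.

Using Lagrange multipliers on f = 2x^2 + 4y^2 + 4z^2 with constraint x + y + z = 10:
Conditions: 2*2*x = lambda, 2*4*y = lambda, 2*4*z = lambda
So x = lambda/4, y = lambda/8, z = lambda/8
Substituting into constraint: lambda * (1/2) = 10
lambda = 20
x = 5, y = 5/2, z = 5/2
Minimum value = 100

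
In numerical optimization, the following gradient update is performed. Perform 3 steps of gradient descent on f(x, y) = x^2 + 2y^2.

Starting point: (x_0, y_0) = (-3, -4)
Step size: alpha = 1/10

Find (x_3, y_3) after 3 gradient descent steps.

f(x,y) = x^2 + 2y^2
grad_x = 2x + 0y, grad_y = 4y + 0x
Step 1: grad = (-6, -16), (-12/5, -12/5)
Step 2: grad = (-24/5, -48/5), (-48/25, -36/25)
Step 3: grad = (-96/25, -144/25), (-192/125, -108/125)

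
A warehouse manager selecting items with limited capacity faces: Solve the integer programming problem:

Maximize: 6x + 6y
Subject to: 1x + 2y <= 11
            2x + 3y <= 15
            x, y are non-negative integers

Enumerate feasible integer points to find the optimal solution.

Constraint 1: 1x + 2y <= 11
Constraint 2: 2x + 3y <= 15
Feasible x range (need y >= 0): 0 <= x <= min(11/1, 15/2) => x in {0, ..., 7}.
Enumerate feasible integer points row by row (the coefficient of y is 6 > 0, so for each x the largest feasible y gives the best value):
  x = 0: y <= min((11 - 1*0)/2, (15 - 2*0)/3) => y in {0, ..., 5}; best 6*0 + 6*5 = 30
  x = 1: y <= min((11 - 1*1)/2, (15 - 2*1)/3) => y in {0, ..., 4}; best 6*1 + 6*4 = 30
  x = 2: y <= min((11 - 1*2)/2, (15 - 2*2)/3) => y in {0, ..., 3}; best 6*2 + 6*3 = 30
  x = 3: y <= min((11 - 1*3)/2, (15 - 2*3)/3) => y in {0, ..., 3}; best 6*3 + 6*3 = 36
  x = 4: y <= min((11 - 1*4)/2, (15 - 2*4)/3) => y in {0, ..., 2}; best 6*4 + 6*2 = 36
  x = 5: y <= min((11 - 1*5)/2, (15 - 2*5)/3) => y in {0, ..., 1}; best 6*5 + 6*1 = 36
  x = 6: y <= min((11 - 1*6)/2, (15 - 2*6)/3) => y in {0, ..., 1}; best 6*6 + 6*1 = 42
  x = 7: y <= min((11 - 1*7)/2, (15 - 2*7)/3) => y in {0}; best 6*7 + 6*0 = 42
The maximum 6x + 6y = 42 is achieved at x = 6, y = 1.
(The same value 42 is also attained at (7, 0).)
Check: 1*6 + 2*1 = 8 <= 11 and 2*6 + 3*1 = 15 <= 15.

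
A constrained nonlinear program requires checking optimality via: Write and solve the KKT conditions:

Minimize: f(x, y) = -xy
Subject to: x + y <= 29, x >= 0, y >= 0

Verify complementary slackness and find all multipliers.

Problem: min -xy s.t. x + y <= 29 (multiplier lambda), x >= 0 (mu_x), y >= 0 (mu_y)
KKT stationarity: -y + lambda - mu_x = 0, -x + lambda - mu_y = 0, with lambda, mu_x, mu_y >= 0
Complementary slackness: lambda*(x + y - 29) = 0, mu_x*x = 0, mu_y*y = 0
If lambda = 0: y = -mu_x <= 0 and x = -mu_y <= 0 force x = y = 0 with f = 0; but x = y = 29/2 is feasible with f = -841/4 < 0, so this is not the minimum. Hence lambda > 0 and x + y = 29.
Try x > 0, y > 0 (so mu_x = mu_y = 0): y = lambda, x = lambda => x = y = lambda
x + y = 29 => 2*lambda = 29 => lambda = 29/2
x* = y* = 29/2 > 0, consistent with mu_x = mu_y = 0.
(Any feasible point with x = 0 or y = 0 has f = 0 > -841/4, so the minimum is not on those boundaries.)
min(-xy) = -841/4 (i.e. max xy = 841/4)
Multipliers: lambda = 29/2, mu_x = 0, mu_y = 0
Complementary slackness: lambda*(x + y - 29) = 29/2*(29/2 + 29/2 - 29) = 0, mu_x*x = 0*29/2 = 0, mu_y*y = 0*29/2 = 0. Satisfied.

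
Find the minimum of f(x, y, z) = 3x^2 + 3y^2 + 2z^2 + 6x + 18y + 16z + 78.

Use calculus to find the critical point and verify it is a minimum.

f(x,y,z) = 3x^2 + 3y^2 + 2z^2 + 6x + 18y + 16z + 78
df/dx = 6x + (6) = 0 => x = -1
df/dy = 6y + (18) = 0 => y = -3
df/dz = 4z + (16) = 0 => z = -4
f(-1,-3,-4) = 3*(-1)^2 + 3*(-3)^2 + 2*(-4)^2 + 6*(-1) + 18*(-3) + 16*(-4) + 78 = 16
Hessian is diagonal with entries 6, 6, 4 > 0, confirmed minimum.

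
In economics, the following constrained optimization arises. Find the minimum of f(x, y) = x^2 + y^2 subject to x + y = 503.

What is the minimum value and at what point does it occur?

Substitute y = 503 - x into f(x,y) = x^2 + y^2:
g(x) = x^2 + (503 - x)^2 = 2x^2 - 1006x + 253009
g'(x) = 4x - 1006 = 0  =>  x = 503/2
y = 503 - 503/2 = 503/2
Minimum value = (503/2)^2 + (503/2)^2 = 253009/2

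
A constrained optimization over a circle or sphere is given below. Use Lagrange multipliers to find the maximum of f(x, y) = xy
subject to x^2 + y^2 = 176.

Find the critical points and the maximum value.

Lagrange conditions: y = 2*lambda*x and x = 2*lambda*y
If x = 0 then y = 0, violating the constraint, so x, y != 0.
Dividing: y/x = x/y => x^2 = y^2 => y = x or y = -x
Constraint: 2x^2 = 176 => x^2 = 88 => x = +/-sqrt(88)
Critical points: (sqrt(88), sqrt(88)), (-sqrt(88), -sqrt(88)), (sqrt(88), -sqrt(88)), (-sqrt(88), sqrt(88))
  y = x:  xy = x^2 = 88  at (sqrt(88), sqrt(88)) and (-sqrt(88), -sqrt(88))
  y = -x: xy = -x^2 = -88 at (sqrt(88), -sqrt(88)) and (-sqrt(88), sqrt(88))
Maximum xy = 88 at (sqrt(88), sqrt(88)) and (-sqrt(88), -sqrt(88))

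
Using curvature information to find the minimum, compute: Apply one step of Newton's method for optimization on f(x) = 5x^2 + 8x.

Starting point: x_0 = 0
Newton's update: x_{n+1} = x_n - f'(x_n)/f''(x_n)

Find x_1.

f(x) = 5x^2 + 8x
f'(x) = 10x + (8), f''(x) = 10
Newton step: x_1 = x_0 - f'(x_0)/f''(x_0)
f'(0) = 8
x_1 = 0 - 8/10 = -4/5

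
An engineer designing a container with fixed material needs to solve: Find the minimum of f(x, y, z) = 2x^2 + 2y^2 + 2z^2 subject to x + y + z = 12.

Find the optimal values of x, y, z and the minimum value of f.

Using Lagrange multipliers on f = 2x^2 + 2y^2 + 2z^2 with constraint x + y + z = 12:
Conditions: 2*2*x = lambda, 2*2*y = lambda, 2*2*z = lambda
So x = lambda/4, y = lambda/4, z = lambda/4
Substituting into constraint: lambda * (3/4) = 12
lambda = 16
x = 4, y = 4, z = 4
Minimum value = 96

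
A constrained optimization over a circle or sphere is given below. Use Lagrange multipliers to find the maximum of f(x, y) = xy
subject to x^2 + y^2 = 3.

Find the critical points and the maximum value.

Lagrange conditions: y = 2*lambda*x and x = 2*lambda*y
If x = 0 then y = 0, violating the constraint, so x, y != 0.
Dividing: y/x = x/y => x^2 = y^2 => y = x or y = -x
Constraint: 2x^2 = 3 => x^2 = 3/2 => x = +/-sqrt(3/2)
Critical points: (sqrt(3/2), sqrt(3/2)), (-sqrt(3/2), -sqrt(3/2)), (sqrt(3/2), -sqrt(3/2)), (-sqrt(3/2), sqrt(3/2))
  y = x:  xy = x^2 = 3/2  at (sqrt(3/2), sqrt(3/2)) and (-sqrt(3/2), -sqrt(3/2))
  y = -x: xy = -x^2 = -3/2 at (sqrt(3/2), -sqrt(3/2)) and (-sqrt(3/2), sqrt(3/2))
Maximum xy = 3/2 at (sqrt(3/2), sqrt(3/2)) and (-sqrt(3/2), -sqrt(3/2))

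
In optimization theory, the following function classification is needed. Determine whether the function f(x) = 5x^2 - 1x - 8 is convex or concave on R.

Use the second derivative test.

f(x) = 5x^2 - 1x - 8
f'(x) = 10x - 1
f''(x) = 10
Since f''(x) = 10 > 0 for all x, f is convex on R.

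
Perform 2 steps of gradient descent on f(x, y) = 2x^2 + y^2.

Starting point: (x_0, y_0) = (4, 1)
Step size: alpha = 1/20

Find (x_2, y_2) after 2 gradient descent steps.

f(x,y) = 2x^2 + y^2
grad_x = 4x + 0y, grad_y = 2y + 0x
Step 1: grad = (16, 2), (16/5, 9/10)
Step 2: grad = (64/5, 9/5), (64/25, 81/100)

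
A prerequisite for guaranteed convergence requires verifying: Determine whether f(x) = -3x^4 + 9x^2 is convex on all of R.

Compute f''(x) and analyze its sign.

f(x) = -3x^4 + 9x^2
f'(x) = -12x^3 + 18x
f''(x) = -36x^2 + 18
f''(x) = -36x^2 + 18 -> -inf as |x| -> inf
Therefore, f is not globally convex on R.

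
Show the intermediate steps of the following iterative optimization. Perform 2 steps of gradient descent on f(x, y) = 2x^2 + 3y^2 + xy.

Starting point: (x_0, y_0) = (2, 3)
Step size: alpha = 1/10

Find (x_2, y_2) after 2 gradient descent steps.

f(x,y) = 2x^2 + 3y^2 + xy
grad_x = 4x + 1y, grad_y = 6y + 1x
Step 1: grad = (11, 20), (9/10, 1)
Step 2: grad = (23/5, 69/10), (11/25, 31/100)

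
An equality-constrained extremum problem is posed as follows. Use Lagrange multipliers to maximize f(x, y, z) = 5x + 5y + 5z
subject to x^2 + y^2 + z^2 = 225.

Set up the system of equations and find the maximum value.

Lagrange conditions: 5 = 2*lambda*x, 5 = 2*lambda*y, 5 = 2*lambda*z
So x:5 = y:5 = z:5, i.e. x = 5t, y = 5t, z = 5t
Constraint: t^2*(5^2 + 5^2 + 5^2) = 225
  t^2 * 75 = 225  =>  t = sqrt(3)
Maximum = 5*5t + 5*5t + 5*5t = 75*sqrt(3) = sqrt(16875)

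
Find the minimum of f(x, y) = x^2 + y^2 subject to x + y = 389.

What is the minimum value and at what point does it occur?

Substitute y = 389 - x into f(x,y) = x^2 + y^2:
g(x) = x^2 + (389 - x)^2 = 2x^2 - 778x + 151321
g'(x) = 4x - 778 = 0  =>  x = 389/2
y = 389 - 389/2 = 389/2
Minimum value = (389/2)^2 + (389/2)^2 = 151321/2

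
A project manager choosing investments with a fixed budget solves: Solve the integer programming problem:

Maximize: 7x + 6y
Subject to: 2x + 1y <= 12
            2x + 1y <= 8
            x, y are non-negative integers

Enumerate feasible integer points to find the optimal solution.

Constraint 1: 2x + 1y <= 12
Constraint 2: 2x + 1y <= 8
Feasible x range (need y >= 0): 0 <= x <= min(12/2, 8/2) => x in {0, ..., 4}.
Enumerate feasible integer points row by row (the coefficient of y is 6 > 0, so for each x the largest feasible y gives the best value):
  x = 0: y <= min((12 - 2*0)/1, (8 - 2*0)/1) => y in {0, ..., 8}; best 7*0 + 6*8 = 48
  x = 1: y <= min((12 - 2*1)/1, (8 - 2*1)/1) => y in {0, ..., 6}; best 7*1 + 6*6 = 43
  x = 2: y <= min((12 - 2*2)/1, (8 - 2*2)/1) => y in {0, ..., 4}; best 7*2 + 6*4 = 38
  x = 3: y <= min((12 - 2*3)/1, (8 - 2*3)/1) => y in {0, ..., 2}; best 7*3 + 6*2 = 33
  x = 4: y <= min((12 - 2*4)/1, (8 - 2*4)/1) => y in {0}; best 7*4 + 6*0 = 28
The maximum 7x + 6y = 48 is achieved at x = 0, y = 8.
Check: 2*0 + 1*8 = 8 <= 12 and 2*0 + 1*8 = 8 <= 8.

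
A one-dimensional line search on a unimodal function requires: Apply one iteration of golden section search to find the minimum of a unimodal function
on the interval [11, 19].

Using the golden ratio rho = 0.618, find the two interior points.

Golden section search on [11, 19].
Golden ratio rho = 0.618 (approx).
Interior points:
  x_1 = 11 + (1-0.618)*8 = 14.0560
  x_2 = 11 + 0.618*8 = 15.9440
Compare f(x_1) and f(x_2) to determine which subinterval to keep.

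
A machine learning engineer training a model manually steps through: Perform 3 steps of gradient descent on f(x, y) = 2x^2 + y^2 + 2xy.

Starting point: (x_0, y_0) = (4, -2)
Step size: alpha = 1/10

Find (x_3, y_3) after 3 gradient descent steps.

f(x,y) = 2x^2 + y^2 + 2xy
grad_x = 4x + 2y, grad_y = 2y + 2x
Step 1: grad = (12, 4), (14/5, -12/5)
Step 2: grad = (32/5, 4/5), (54/25, -62/25)
Step 3: grad = (92/25, -16/25), (224/125, -302/125)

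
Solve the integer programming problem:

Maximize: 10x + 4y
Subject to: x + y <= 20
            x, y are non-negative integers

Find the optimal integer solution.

Objective: 10x + 4y, constraint: x + y <= 20
Coefficient of x is 10 >= coefficient of y is 4, so allocate the entire budget to x.
Optimal: x = 20, y = 0, value = 200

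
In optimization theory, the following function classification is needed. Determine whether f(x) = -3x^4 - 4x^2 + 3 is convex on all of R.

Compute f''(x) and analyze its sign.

f(x) = -3x^4 - 4x^2 + 3
f'(x) = -12x^3 + -8x
f''(x) = -36x^2 + -8
f''(x) = -36x^2 + -8 <= -8 < 0 for all x
Therefore, f is concave on R.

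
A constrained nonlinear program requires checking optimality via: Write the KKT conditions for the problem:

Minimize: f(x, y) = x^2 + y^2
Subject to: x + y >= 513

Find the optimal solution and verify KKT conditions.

KKT conditions for min x^2 + y^2 s.t. x + y >= 513:
Stationarity: 2x = mu, 2y = mu
So x = y = mu/2.
Complementary slackness: mu*(x + y - 513) = 0
Primal feasibility: x + y >= 513; dual feasibility: mu >= 0
If mu = 0 then x = y = 0, but 0 + 0 < 513 is infeasible, so the constraint is active.
Constraint active: x + y = 2*(mu/2) = 513 => mu = 513
x = y = 513/2, f = 263169/2
Verify: stationarity 2*(513/2) = 513 = mu; primal 513/2 + 513/2 = 513 >= 513; dual mu = 513 >= 0; complementary slackness 513*(513 - 513) = 0. All KKT conditions hold.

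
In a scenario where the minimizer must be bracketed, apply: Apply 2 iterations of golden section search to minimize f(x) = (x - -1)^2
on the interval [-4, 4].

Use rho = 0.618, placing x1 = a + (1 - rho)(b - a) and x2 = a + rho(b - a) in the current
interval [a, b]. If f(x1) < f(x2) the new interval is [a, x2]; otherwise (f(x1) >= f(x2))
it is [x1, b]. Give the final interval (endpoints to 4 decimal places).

Golden section search for min of f(x) = (x - -1)^2 on [-4, 4].
Each step: x1 = a + (1 - rho)(b - a), x2 = a + rho(b - a); if f(x1) < f(x2) keep [a, x2], otherwise keep [x1, b].
Step 1: [-4.0000, 4.0000], x1=-0.9440 (f=0.0031), x2=0.9440 (f=3.7791); f(x1) < f(x2) => keep [-4.0000, 0.9440]
Step 2: [-4.0000, 0.9440], x1=-2.1114 (f=1.2352), x2=-0.9446 (f=0.0031); f(x1) > f(x2) => keep [-2.1114, 0.9440]
Final interval: [-2.1114, 0.9440]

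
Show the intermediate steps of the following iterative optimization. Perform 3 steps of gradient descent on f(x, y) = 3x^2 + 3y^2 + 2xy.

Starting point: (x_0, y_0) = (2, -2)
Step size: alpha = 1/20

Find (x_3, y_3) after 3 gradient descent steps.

f(x,y) = 3x^2 + 3y^2 + 2xy
grad_x = 6x + 2y, grad_y = 6y + 2x
Step 1: grad = (8, -8), (8/5, -8/5)
Step 2: grad = (32/5, -32/5), (32/25, -32/25)
Step 3: grad = (128/25, -128/25), (128/125, -128/125)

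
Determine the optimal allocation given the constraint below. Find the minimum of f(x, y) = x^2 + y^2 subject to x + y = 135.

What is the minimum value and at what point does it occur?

Substitute y = 135 - x into f(x,y) = x^2 + y^2:
g(x) = x^2 + (135 - x)^2 = 2x^2 - 270x + 18225
g'(x) = 4x - 270 = 0  =>  x = 135/2
y = 135 - 135/2 = 135/2
Minimum value = (135/2)^2 + (135/2)^2 = 18225/2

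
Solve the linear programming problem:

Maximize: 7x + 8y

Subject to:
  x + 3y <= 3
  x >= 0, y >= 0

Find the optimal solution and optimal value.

The feasible region has vertices at [(0, 0), (3, 0), (0, 1)].
Checking objective 7x + 8y at each vertex:
  (0, 0): 7*0 + 8*0 = 0
  (3, 0): 7*3 + 8*0 = 21
  (0, 1): 7*0 + 8*1 = 8
Maximum is 21 at (3, 0).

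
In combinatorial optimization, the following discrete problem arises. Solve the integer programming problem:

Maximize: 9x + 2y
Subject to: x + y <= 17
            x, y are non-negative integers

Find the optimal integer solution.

Objective: 9x + 2y, constraint: x + y <= 17
Coefficient of x is 9 >= coefficient of y is 2, so allocate the entire budget to x.
Optimal: x = 17, y = 0, value = 153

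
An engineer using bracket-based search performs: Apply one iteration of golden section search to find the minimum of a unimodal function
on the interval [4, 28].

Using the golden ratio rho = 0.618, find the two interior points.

Golden section search on [4, 28].
Golden ratio rho = 0.618 (approx).
Interior points:
  x_1 = 4 + (1-0.618)*24 = 13.1680
  x_2 = 4 + 0.618*24 = 18.8320
Compare f(x_1) and f(x_2) to determine which subinterval to keep.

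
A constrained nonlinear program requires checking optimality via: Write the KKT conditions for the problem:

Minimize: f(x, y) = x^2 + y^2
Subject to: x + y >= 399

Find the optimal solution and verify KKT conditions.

KKT conditions for min x^2 + y^2 s.t. x + y >= 399:
Stationarity: 2x = mu, 2y = mu
So x = y = mu/2.
Complementary slackness: mu*(x + y - 399) = 0
Primal feasibility: x + y >= 399; dual feasibility: mu >= 0
If mu = 0 then x = y = 0, but 0 + 0 < 399 is infeasible, so the constraint is active.
Constraint active: x + y = 2*(mu/2) = 399 => mu = 399
x = y = 399/2, f = 159201/2
Verify: stationarity 2*(399/2) = 399 = mu; primal 399/2 + 399/2 = 399 >= 399; dual mu = 399 >= 0; complementary slackness 399*(399 - 399) = 0. All KKT conditions hold.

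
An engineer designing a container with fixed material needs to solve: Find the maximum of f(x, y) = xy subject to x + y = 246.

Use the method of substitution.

Substitute y = 246 - x into f(x,y) = xy:
g(x) = x(246 - x) = 246x - x^2
g'(x) = 246 - 2x = 0  =>  x = 123
y = 246 - 123 = 123
Maximum value = 123 * 123 = 15129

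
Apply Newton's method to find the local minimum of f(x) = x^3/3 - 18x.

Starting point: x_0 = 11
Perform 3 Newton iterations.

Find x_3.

f(x) = x^3/3 - 18x
f'(x) = x^2 - 18, f''(x) = 2x
Newton update: x_{n+1} = x_n - (x_n^2 - 18)/(2*x_n)
Step 1: x_0 = 11, f'=103, f''=22, x_1 = 139/22
Step 2: x_1 = 139/22, f'=10609/484, f''=139/11, x_2 = 28033/6116
Step 3: x_2 = 28033/6116, f'=112550881/37405456, f''=28033/3058, x_3 = 1459147297/342899656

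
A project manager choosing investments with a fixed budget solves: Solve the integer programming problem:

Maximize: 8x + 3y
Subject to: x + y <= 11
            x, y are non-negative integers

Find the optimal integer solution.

Objective: 8x + 3y, constraint: x + y <= 11
Coefficient of x is 8 >= coefficient of y is 3, so allocate the entire budget to x.
Optimal: x = 11, y = 0, value = 88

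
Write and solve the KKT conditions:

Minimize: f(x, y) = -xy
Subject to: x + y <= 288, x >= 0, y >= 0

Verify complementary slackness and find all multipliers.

Problem: min -xy s.t. x + y <= 288 (multiplier lambda), x >= 0 (mu_x), y >= 0 (mu_y)
KKT stationarity: -y + lambda - mu_x = 0, -x + lambda - mu_y = 0, with lambda, mu_x, mu_y >= 0
Complementary slackness: lambda*(x + y - 288) = 0, mu_x*x = 0, mu_y*y = 0
If lambda = 0: y = -mu_x <= 0 and x = -mu_y <= 0 force x = y = 0 with f = 0; but x = y = 144 is feasible with f = -20736 < 0, so this is not the minimum. Hence lambda > 0 and x + y = 288.
Try x > 0, y > 0 (so mu_x = mu_y = 0): y = lambda, x = lambda => x = y = lambda
x + y = 288 => 2*lambda = 288 => lambda = 144
x* = y* = 144 > 0, consistent with mu_x = mu_y = 0.
(Any feasible point with x = 0 or y = 0 has f = 0 > -20736, so the minimum is not on those boundaries.)
min(-xy) = -20736 (i.e. max xy = 20736)
Multipliers: lambda = 144, mu_x = 0, mu_y = 0
Complementary slackness: lambda*(x + y - 288) = 144*(144 + 144 - 288) = 0, mu_x*x = 0*144 = 0, mu_y*y = 0*144 = 0. Satisfied.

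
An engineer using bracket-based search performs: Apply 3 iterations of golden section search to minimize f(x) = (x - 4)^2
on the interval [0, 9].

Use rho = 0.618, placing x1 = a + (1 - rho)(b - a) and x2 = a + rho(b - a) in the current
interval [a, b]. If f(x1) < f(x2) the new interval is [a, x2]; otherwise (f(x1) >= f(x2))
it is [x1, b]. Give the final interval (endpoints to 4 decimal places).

Golden section search for min of f(x) = (x - 4)^2 on [0, 9].
Each step: x1 = a + (1 - rho)(b - a), x2 = a + rho(b - a); if f(x1) < f(x2) keep [a, x2], otherwise keep [x1, b].
Step 1: [0.0000, 9.0000], x1=3.4380 (f=0.3158), x2=5.5620 (f=2.4398); f(x1) < f(x2) => keep [0.0000, 5.5620]
Step 2: [0.0000, 5.5620], x1=2.1247 (f=3.5168), x2=3.4373 (f=0.3166); f(x1) > f(x2) => keep [2.1247, 5.5620]
Step 3: [2.1247, 5.5620], x1=3.4377 (f=0.3161), x2=4.2489 (f=0.0620); f(x1) > f(x2) => keep [3.4377, 5.5620]
Final interval: [3.4377, 5.5620]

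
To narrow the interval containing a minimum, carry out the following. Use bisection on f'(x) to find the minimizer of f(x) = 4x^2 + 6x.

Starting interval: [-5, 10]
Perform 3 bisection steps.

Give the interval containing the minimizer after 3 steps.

Finding critical point of f(x) = 4x^2 + 6x using bisection on f'(x) = 8x + 6.
f'(x) = 0 when x = -3/4.
Starting interval: [-5, 10]
Step 1: mid = 5/2, f'(mid) = 26, new interval = [-5, 5/2]
Step 2: mid = -5/4, f'(mid) = -4, new interval = [-5/4, 5/2]
Step 3: mid = 5/8, f'(mid) = 11, new interval = [-5/4, 5/8]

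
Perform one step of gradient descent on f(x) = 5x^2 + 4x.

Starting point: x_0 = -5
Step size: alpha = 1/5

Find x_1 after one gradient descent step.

f(x) = 5x^2 + 4x
f'(x) = 10x + 4
f'(-5) = 10*-5 + (4) = -46
x_1 = x_0 - alpha * f'(x_0) = -5 - 1/5 * -46 = 21/5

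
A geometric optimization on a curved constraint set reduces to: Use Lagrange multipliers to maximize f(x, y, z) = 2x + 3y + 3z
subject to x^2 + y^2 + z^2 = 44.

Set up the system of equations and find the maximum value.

Lagrange conditions: 2 = 2*lambda*x, 3 = 2*lambda*y, 3 = 2*lambda*z
So x:2 = y:3 = z:3, i.e. x = 2t, y = 3t, z = 3t
Constraint: t^2*(2^2 + 3^2 + 3^2) = 44
  t^2 * 22 = 44  =>  t = sqrt(2)
Maximum = 2*2t + 3*3t + 3*3t = 22*sqrt(2) = sqrt(968)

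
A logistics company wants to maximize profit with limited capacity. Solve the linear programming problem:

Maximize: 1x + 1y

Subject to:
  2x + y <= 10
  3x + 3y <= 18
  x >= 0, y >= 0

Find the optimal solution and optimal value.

Feasible vertices: (0, 0), (0, 6), (4, 2), (5, 0)
Objective 1x + 1y at each:
  (0, 0): 0
  (0, 6): 6
  (4, 2): 6
  (5, 0): 5
Maximum is 6 at (0, 6).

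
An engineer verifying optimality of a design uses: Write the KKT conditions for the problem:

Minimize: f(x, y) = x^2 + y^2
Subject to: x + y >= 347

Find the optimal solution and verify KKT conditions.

KKT conditions for min x^2 + y^2 s.t. x + y >= 347:
Stationarity: 2x = mu, 2y = mu
So x = y = mu/2.
Complementary slackness: mu*(x + y - 347) = 0
Primal feasibility: x + y >= 347; dual feasibility: mu >= 0
If mu = 0 then x = y = 0, but 0 + 0 < 347 is infeasible, so the constraint is active.
Constraint active: x + y = 2*(mu/2) = 347 => mu = 347
x = y = 347/2, f = 120409/2
Verify: stationarity 2*(347/2) = 347 = mu; primal 347/2 + 347/2 = 347 >= 347; dual mu = 347 >= 0; complementary slackness 347*(347 - 347) = 0. All KKT conditions hold.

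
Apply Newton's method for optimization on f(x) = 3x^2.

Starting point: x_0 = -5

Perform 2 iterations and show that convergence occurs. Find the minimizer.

f(x) = 3x^2, f'(x) = 6x + (0), f''(x) = 6
Step 1: f'(-5) = -30, x_1 = -5 - -30/6 = 0
Step 2: f'(0) = 0, x_2 = 0 (converged)
Newton's method converges in 1 step for quadratics.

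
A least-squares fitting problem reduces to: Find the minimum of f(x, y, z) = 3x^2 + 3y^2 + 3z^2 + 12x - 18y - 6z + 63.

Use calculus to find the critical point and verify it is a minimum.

f(x,y,z) = 3x^2 + 3y^2 + 3z^2 + 12x - 18y - 6z + 63
df/dx = 6x + (12) = 0 => x = -2
df/dy = 6y + (-18) = 0 => y = 3
df/dz = 6z + (-6) = 0 => z = 1
f(-2,3,1) = 3*(-2)^2 + 3*(3)^2 + 3*(1)^2 + 12*(-2) + -18*(3) + -6*(1) + 63 = 21
Hessian is diagonal with entries 6, 6, 6 > 0, confirmed minimum.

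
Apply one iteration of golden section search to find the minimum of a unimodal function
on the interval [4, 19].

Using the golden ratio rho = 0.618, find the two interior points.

Golden section search on [4, 19].
Golden ratio rho = 0.618 (approx).
Interior points:
  x_1 = 4 + (1-0.618)*15 = 9.7300
  x_2 = 4 + 0.618*15 = 13.2700
Compare f(x_1) and f(x_2) to determine which subinterval to keep.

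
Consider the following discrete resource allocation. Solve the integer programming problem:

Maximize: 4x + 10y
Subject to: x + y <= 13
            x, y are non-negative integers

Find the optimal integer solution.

Objective: 4x + 10y, constraint: x + y <= 13
Coefficient of y is 10 > coefficient of x is 4, so allocate the entire budget to y.
Optimal: x = 0, y = 13, value = 130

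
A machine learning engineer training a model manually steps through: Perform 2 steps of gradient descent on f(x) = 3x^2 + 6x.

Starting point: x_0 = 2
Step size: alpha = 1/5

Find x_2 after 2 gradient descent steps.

f(x) = 3x^2 + 6x, f'(x) = 6x + (6)
Step 1: f'(2) = 18, x_1 = 2 - 1/5 * 18 = -8/5
Step 2: f'(-8/5) = -18/5, x_2 = -8/5 - 1/5 * -18/5 = -22/25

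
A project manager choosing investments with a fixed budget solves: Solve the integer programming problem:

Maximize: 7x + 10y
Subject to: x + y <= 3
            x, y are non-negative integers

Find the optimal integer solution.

Objective: 7x + 10y, constraint: x + y <= 3
Coefficient of y is 10 > coefficient of x is 7, so allocate the entire budget to y.
Optimal: x = 0, y = 3, value = 30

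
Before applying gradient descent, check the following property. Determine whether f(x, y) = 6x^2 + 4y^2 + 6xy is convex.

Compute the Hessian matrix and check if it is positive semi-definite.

f(x,y) = 6x^2 + 4y^2 + 6xy
Hessian H = [[12, 6], [6, 8]]
trace(H) = 20, det(H) = 60
Eigenvalues: (20 +/- sqrt(160)) / 2 = 16.32, 3.675
Since both eigenvalues > 0, f is convex.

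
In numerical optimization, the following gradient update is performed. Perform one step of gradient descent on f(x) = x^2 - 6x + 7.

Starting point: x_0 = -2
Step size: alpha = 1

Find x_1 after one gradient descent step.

f(x) = x^2 - 6x + 7
f'(x) = 2x - 6
f'(-2) = 2*-2 + (-6) = -10
x_1 = x_0 - alpha * f'(x_0) = -2 - 1 * -10 = 8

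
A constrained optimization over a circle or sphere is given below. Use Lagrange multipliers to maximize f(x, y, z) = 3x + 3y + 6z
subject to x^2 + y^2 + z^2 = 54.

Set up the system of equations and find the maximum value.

Lagrange conditions: 3 = 2*lambda*x, 3 = 2*lambda*y, 6 = 2*lambda*z
So x:3 = y:3 = z:6, i.e. x = 3t, y = 3t, z = 6t
Constraint: t^2*(3^2 + 3^2 + 6^2) = 54
  t^2 * 54 = 54  =>  t = sqrt(1)
Maximum = 3*3t + 3*3t + 6*6t = 54*sqrt(1) = 54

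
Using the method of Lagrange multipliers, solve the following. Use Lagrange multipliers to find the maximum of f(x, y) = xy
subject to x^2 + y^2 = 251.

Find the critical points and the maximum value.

Lagrange conditions: y = 2*lambda*x and x = 2*lambda*y
If x = 0 then y = 0, violating the constraint, so x, y != 0.
Dividing: y/x = x/y => x^2 = y^2 => y = x or y = -x
Constraint: 2x^2 = 251 => x^2 = 251/2 => x = +/-sqrt(251/2)
Critical points: (sqrt(251/2), sqrt(251/2)), (-sqrt(251/2), -sqrt(251/2)), (sqrt(251/2), -sqrt(251/2)), (-sqrt(251/2), sqrt(251/2))
  y = x:  xy = x^2 = 251/2  at (sqrt(251/2), sqrt(251/2)) and (-sqrt(251/2), -sqrt(251/2))
  y = -x: xy = -x^2 = -251/2 at (sqrt(251/2), -sqrt(251/2)) and (-sqrt(251/2), sqrt(251/2))
Maximum xy = 251/2 at (sqrt(251/2), sqrt(251/2)) and (-sqrt(251/2), -sqrt(251/2))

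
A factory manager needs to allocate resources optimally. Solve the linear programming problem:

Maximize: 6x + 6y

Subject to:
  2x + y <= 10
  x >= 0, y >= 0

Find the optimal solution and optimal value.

The feasible region has vertices at [(0, 0), (5, 0), (0, 10)].
Checking objective 6x + 6y at each vertex:
  (0, 0): 6*0 + 6*0 = 0
  (5, 0): 6*5 + 6*0 = 30
  (0, 10): 6*0 + 6*10 = 60
Maximum is 60 at (0, 10).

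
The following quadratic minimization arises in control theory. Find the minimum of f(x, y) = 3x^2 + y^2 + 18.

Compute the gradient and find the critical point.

f(x,y) = 3x^2 + y^2 + 18
df/dx = 6x + (0) = 0  =>  x = 0
df/dy = 2y + (0) = 0  =>  y = 0
f(0, 0) = 3*(0)^2 + 1*(0)^2 + 18 = 18
Hessian is diagonal with entries 6, 2 > 0, so this is a minimum.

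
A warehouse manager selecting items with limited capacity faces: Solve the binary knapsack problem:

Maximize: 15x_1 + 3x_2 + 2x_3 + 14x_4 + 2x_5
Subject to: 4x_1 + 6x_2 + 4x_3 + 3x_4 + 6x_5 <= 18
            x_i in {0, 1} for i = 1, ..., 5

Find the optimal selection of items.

Items: item 1 (v=15, w=4), item 2 (v=3, w=6), item 3 (v=2, w=4), item 4 (v=14, w=3), item 5 (v=2, w=6)
Capacity: 18
Checking all 32 subsets (w = total weight, v = total value):
  {}: w = 0, v = 0
  {1}: w = 4, v = 15
  {2}: w = 6, v = 3
  {3}: w = 4, v = 2
  {4}: w = 3, v = 14
  {5}: w = 6, v = 2
  {1, 2}: w = 10, v = 18
  {1, 3}: w = 8, v = 17
  {1, 4}: w = 7, v = 29
  {1, 5}: w = 10, v = 17
  {2, 3}: w = 10, v = 5
  {2, 4}: w = 9, v = 17
  {2, 5}: w = 12, v = 5
  {3, 4}: w = 7, v = 16
  {3, 5}: w = 10, v = 4
  {4, 5}: w = 9, v = 16
  {1, 2, 3}: w = 14, v = 20
  {1, 2, 4}: w = 13, v = 32
  {1, 2, 5}: w = 16, v = 20
  {1, 3, 4}: w = 11, v = 31
  {1, 3, 5}: w = 14, v = 19
  {1, 4, 5}: w = 13, v = 31
  {2, 3, 4}: w = 13, v = 19
  {2, 3, 5}: w = 16, v = 7
  {2, 4, 5}: w = 15, v = 19
  {3, 4, 5}: w = 13, v = 18
  {1, 2, 3, 4}: w = 17, v = 34
  {1, 2, 3, 5}: w = 20 > 18, infeasible
  {1, 2, 4, 5}: w = 19 > 18, infeasible
  {1, 3, 4, 5}: w = 17, v = 33
  {2, 3, 4, 5}: w = 19 > 18, infeasible
  {1, 2, 3, 4, 5}: w = 23 > 18, infeasible
Best feasible subset: items [1, 2, 3, 4]
Total weight: 17 <= 18, total value: 34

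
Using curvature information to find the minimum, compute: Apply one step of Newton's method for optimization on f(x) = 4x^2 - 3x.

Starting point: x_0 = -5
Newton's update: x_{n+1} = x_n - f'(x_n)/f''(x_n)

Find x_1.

f(x) = 4x^2 - 3x
f'(x) = 8x + (-3), f''(x) = 8
Newton step: x_1 = x_0 - f'(x_0)/f''(x_0)
f'(-5) = -43
x_1 = -5 - -43/8 = 3/8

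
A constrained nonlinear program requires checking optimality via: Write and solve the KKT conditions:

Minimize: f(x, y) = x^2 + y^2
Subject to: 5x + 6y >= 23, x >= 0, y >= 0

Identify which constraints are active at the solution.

KKT conditions for min x^2 + y^2 s.t. 5x + 6y >= 23, x >= 0, y >= 0:
Stationarity: 2x = mu*5 + mu_x, 2y = mu*6 + mu_y, with mu, mu_x, mu_y >= 0
Complementary slackness: mu*(5x + 6y - 23) = 0, mu_x*x = 0, mu_y*y = 0
(0, 0) is infeasible (5*0 + 6*0 < 23), so if mu = 0 stationarity would force x = mu_x/2 >= 0, y = mu_y/2 >= 0 with mu_x*x = mu_y*y = 0, i.e. x = y = 0: contradiction. Hence mu > 0 and 5x + 6y = 23 is active.
Try x > 0, y > 0 (so mu_x = mu_y = 0): x = 5*mu/2, y = 6*mu/2
Substitute: 5*(5*mu/2) + 6*(6*mu/2) = 23
  mu*61/2 = 23 => mu = 46/61
x* = 115/61 > 0, y* = 138/61 > 0, consistent with mu_x = mu_y = 0.
f is convex and the constraints are linear, so this KKT point is the global minimum.
f* = 529/61
Active constraints: 5x + 6y >= 23 (holds with equality, mu = 46/61 > 0); x >= 0 and y >= 0 are inactive (mu_x = mu_y = 0).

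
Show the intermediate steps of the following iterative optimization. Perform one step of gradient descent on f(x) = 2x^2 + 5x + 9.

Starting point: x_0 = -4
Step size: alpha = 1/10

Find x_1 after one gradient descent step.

f(x) = 2x^2 + 5x + 9
f'(x) = 4x + 5
f'(-4) = 4*-4 + (5) = -11
x_1 = x_0 - alpha * f'(x_0) = -4 - 1/10 * -11 = -29/10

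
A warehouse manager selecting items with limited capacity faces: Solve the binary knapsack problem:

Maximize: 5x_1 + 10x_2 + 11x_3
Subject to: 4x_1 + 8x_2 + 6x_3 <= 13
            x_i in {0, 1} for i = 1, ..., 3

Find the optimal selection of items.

Items: item 1 (v=5, w=4), item 2 (v=10, w=8), item 3 (v=11, w=6)
Capacity: 13
Checking all 8 subsets (w = total weight, v = total value):
  {}: w = 0, v = 0
  {1}: w = 4, v = 5
  {2}: w = 8, v = 10
  {3}: w = 6, v = 11
  {1, 2}: w = 12, v = 15
  {1, 3}: w = 10, v = 16
  {2, 3}: w = 14 > 13, infeasible
  {1, 2, 3}: w = 18 > 13, infeasible
Best feasible subset: items [1, 3]
Total weight: 10 <= 13, total value: 16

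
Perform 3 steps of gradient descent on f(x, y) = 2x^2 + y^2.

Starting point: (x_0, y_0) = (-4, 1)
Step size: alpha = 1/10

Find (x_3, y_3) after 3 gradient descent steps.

f(x,y) = 2x^2 + y^2
grad_x = 4x + 0y, grad_y = 2y + 0x
Step 1: grad = (-16, 2), (-12/5, 4/5)
Step 2: grad = (-48/5, 8/5), (-36/25, 16/25)
Step 3: grad = (-144/25, 32/25), (-108/125, 64/125)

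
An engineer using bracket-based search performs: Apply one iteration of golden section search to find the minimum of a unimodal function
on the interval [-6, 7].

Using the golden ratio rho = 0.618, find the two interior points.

Golden section search on [-6, 7].
Golden ratio rho = 0.618 (approx).
Interior points:
  x_1 = -6 + (1-0.618)*13 = -1.0340
  x_2 = -6 + 0.618*13 = 2.0340
Compare f(x_1) and f(x_2) to determine which subinterval to keep.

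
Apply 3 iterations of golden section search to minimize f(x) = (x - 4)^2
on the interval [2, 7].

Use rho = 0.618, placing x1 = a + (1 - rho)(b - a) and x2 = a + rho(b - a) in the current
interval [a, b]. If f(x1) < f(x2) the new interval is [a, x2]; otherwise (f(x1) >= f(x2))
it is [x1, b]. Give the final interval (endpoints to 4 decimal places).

Golden section search for min of f(x) = (x - 4)^2 on [2, 7].
Each step: x1 = a + (1 - rho)(b - a), x2 = a + rho(b - a); if f(x1) < f(x2) keep [a, x2], otherwise keep [x1, b].
Step 1: [2.0000, 7.0000], x1=3.9100 (f=0.0081), x2=5.0900 (f=1.1881); f(x1) < f(x2) => keep [2.0000, 5.0900]
Step 2: [2.0000, 5.0900], x1=3.1804 (f=0.6718), x2=3.9096 (f=0.0082); f(x1) > f(x2) => keep [3.1804, 5.0900]
Step 3: [3.1804, 5.0900], x1=3.9099 (f=0.0081), x2=4.3605 (f=0.1300); f(x1) < f(x2) => keep [3.1804, 4.3605]
Final interval: [3.1804, 4.3605]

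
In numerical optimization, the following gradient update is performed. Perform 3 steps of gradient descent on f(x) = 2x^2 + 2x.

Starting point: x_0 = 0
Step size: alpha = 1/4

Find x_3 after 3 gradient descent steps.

f(x) = 2x^2 + 2x, f'(x) = 4x + (2)
Step 1: f'(0) = 2, x_1 = 0 - 1/4 * 2 = -1/2
Step 2: f'(-1/2) = 0, x_2 = -1/2 - 1/4 * 0 = -1/2
Step 3: f'(-1/2) = 0, x_3 = -1/2 - 1/4 * 0 = -1/2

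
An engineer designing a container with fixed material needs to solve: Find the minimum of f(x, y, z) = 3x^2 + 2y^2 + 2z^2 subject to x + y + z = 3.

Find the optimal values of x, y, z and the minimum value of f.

Using Lagrange multipliers on f = 3x^2 + 2y^2 + 2z^2 with constraint x + y + z = 3:
Conditions: 2*3*x = lambda, 2*2*y = lambda, 2*2*z = lambda
So x = lambda/6, y = lambda/4, z = lambda/4
Substituting into constraint: lambda * (2/3) = 3
lambda = 9/2
x = 3/4, y = 9/8, z = 9/8
Minimum value = 27/4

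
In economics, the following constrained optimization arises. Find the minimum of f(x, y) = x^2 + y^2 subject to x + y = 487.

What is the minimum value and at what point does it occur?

Substitute y = 487 - x into f(x,y) = x^2 + y^2:
g(x) = x^2 + (487 - x)^2 = 2x^2 - 974x + 237169
g'(x) = 4x - 974 = 0  =>  x = 487/2
y = 487 - 487/2 = 487/2
Minimum value = (487/2)^2 + (487/2)^2 = 237169/2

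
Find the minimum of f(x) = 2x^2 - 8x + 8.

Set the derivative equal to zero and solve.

f(x) = 2x^2 - 8x + 8
f'(x) = 4x + (-8) = 0
x = 8/4 = 2
f(2) = 0
Since f''(x) = 4 > 0, this is a minimum.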